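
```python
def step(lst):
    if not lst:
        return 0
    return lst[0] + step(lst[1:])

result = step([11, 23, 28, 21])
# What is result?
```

11 + 23 + 28 + 21 + 0 = 83

Answer: 83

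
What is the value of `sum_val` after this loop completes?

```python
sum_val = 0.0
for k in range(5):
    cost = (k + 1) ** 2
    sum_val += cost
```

Sum of squared losses 1² + 2² + ... + 5²
`sum_val` takes the values: 0.0 → 1.0 → 5.0 → 14.0 → 30.0 → 55.0

Answer: 55.0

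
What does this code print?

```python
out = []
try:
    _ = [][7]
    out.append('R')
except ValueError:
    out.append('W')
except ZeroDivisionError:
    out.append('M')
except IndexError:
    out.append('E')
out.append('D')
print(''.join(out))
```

Execution trace: 'E' (except IndexError) → 'D' (after the try/except). Output: ED

Answer: ED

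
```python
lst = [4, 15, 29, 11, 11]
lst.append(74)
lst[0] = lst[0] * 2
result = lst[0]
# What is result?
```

Trace:
`lst = [4, 15, 29, 11, 11]` → lst = [4, 15, 29, 11, 11]
`lst.append(74)` → lst = [4, 15, 29, 11, 11, 74]
`lst[0] = lst[0] * 2` → lst = [8, 15, 29, 11, 11, 74]
`result = lst[0]` → result = 8
So result = 8

Answer: 8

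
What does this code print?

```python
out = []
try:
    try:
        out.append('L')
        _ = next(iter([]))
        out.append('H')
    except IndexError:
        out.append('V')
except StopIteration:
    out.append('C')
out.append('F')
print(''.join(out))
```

Execution trace: 'L' (try body) → 'C' (outer except StopIteration) → 'F' (after the try/except). Output: LCF

Answer: LCF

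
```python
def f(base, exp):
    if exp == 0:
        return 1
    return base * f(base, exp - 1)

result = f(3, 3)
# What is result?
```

f(3, 3) = 3 * 3 * 3 = 27

Answer: 27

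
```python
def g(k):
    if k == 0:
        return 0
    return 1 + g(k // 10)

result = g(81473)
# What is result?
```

Count of digits of 81473: 5

Answer: 5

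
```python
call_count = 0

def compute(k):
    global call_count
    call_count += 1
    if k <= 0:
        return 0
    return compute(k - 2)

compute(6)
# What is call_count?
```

Linear recursion stepping by 2: 4 calls from k=6 down to ≤0.

Answer: 4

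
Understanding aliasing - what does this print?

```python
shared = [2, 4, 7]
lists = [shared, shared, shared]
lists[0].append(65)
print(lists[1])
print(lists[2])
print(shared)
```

Key concept: list of same reference.
Step by step:
`shared = [2, 4, 7]` → shared = [2, 4, 7]
`lists = [shared, shared, shared]` → lists = [[2, 4, 7], [2, 4, 7], [2, 4, 7]]
`lists[0].append(65)` → shared = [2, 4, 7, 65]; lists = [[2, 4, 7, 65], [2, 4, 7, 65], [2, 4, 7, 65]]
`print(lists[1])` → prints [2, 4, 7, 65]
`print(lists[2])` → prints [2, 4, 7, 65]
`print(shared)` → prints [2, 4, 7, 65]

Answer:
[2, 4, 7, 65]
[2, 4, 7, 65]
[2, 4, 7, 65]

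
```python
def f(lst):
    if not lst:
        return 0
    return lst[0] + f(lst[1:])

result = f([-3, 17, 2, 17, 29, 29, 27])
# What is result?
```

(-3) + 17 + 2 + 17 + 29 + 29 + 27 + 0 = 118

Answer: 118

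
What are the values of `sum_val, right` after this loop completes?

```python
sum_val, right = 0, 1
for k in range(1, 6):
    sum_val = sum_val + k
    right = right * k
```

Sum and factorial of 1 to 5
`sum_val, right` takes the values: (0, 1) → (1, 1) → (3, 1) → (3, 2) → (6, 2) → (6, 6) → (10, 6) → (10, 24) → (15, 24) → (15, 120)

Answer: 15, 120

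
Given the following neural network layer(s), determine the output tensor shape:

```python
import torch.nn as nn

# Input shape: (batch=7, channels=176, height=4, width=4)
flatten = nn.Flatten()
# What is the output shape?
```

Input: (7, 176, 4, 4) -> Output: (7, 2816)

Answer: (7, 2816)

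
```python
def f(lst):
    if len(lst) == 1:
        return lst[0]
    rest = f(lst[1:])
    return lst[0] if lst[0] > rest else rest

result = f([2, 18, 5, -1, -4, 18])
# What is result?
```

Recursive max over [2, 18, 5, -1, -4, 18] = 18

Answer: 18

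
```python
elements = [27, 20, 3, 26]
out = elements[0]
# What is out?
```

Trace:
`elements = [27, 20, 3, 26]` → elements = [27, 20, 3, 26]
`out = elements[0]` → out = 27
So out = 27

Answer: 27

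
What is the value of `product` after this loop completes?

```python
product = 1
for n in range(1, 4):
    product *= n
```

3! = 6
`product` takes the values: 1 → 2 → 6

Answer: 6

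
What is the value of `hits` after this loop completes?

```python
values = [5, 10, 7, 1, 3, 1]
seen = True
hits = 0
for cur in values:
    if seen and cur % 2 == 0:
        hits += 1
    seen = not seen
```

Count even values at even positions
`hits` takes the values: 0

Answer: 0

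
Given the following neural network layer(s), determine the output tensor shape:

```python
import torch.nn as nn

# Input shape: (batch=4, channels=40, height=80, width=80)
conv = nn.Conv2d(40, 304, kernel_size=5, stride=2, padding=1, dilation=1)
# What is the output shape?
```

Input: (4, 40, 80, 80) -> Output: (4, 304, 39, 39)

Answer: (4, 304, 39, 39)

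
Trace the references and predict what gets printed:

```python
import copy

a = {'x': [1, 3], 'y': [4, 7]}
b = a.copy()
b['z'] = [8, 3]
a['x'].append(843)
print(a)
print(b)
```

Key concept: shallow copy of dict with mutable values.
Step by step:
`a = {'x': [1, 3], 'y': [4, 7]}` → a = {'x': [1, 3], 'y': [4, 7]}
`b = a.copy()` → b = {'x': [1, 3], 'y': [4, 7]}
`b['z'] = [8, 3]` → b = {'x': [1, 3], 'y': [4, 7], 'z': [8, 3]}
`a['x'].append(843)` → a = {'x': [1, 3, 843], 'y': [4, 7]}; b = {'x': [1, 3, 843], 'y': [4, 7], 'z': [8, 3]}
`print(a)` → prints {'x': [1, 3, 843], 'y': [4, 7]}
`print(b)` → prints {'x': [1, 3, 843], 'y': [4, 7], 'z': [8, 3]}

Answer:
{'x': [1, 3, 843], 'y': [4, 7]}
{'x': [1, 3, 843], 'y': [4, 7], 'z': [8, 3]}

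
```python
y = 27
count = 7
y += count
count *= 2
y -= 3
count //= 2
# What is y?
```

Trace:
`y = 27` → y = 27
`count = 7` → count = 7
`y += count` → y = 34
`count *= 2` → count = 14
`y -= 3` → y = 31
`count //= 2` → count = 7
So y = 31

Answer: 31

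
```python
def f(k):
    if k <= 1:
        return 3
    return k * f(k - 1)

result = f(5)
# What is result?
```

f(5) = 5 * 4 * 3 * 2 * 3 = 360

Answer: 360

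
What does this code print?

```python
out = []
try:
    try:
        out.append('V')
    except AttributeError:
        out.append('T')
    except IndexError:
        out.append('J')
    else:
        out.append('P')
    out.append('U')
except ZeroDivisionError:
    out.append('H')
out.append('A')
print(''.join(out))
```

Execution trace: 'V' (inner try body, no exception) → 'P' (inner else) → 'U' (try body, no exception) → 'A' (after the try/except). Output: VPUA

Answer: VPUA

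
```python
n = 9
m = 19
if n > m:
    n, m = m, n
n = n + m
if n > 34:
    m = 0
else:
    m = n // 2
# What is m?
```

Trace:
`n = 9` → n = 9
`m = 19` → m = 19
`if n > m: ...` → n > m is False → no variable changes
`n = n + m` → n = 28
`if n > 34: ...` → n > 34 is False, take else branch → m = 14
So m = 14

Answer: 14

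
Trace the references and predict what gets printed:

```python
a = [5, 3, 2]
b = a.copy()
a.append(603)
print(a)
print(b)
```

Key concept: list.copy() creates independent copy.
Step by step:
`a = [5, 3, 2]` → a = [5, 3, 2]
`b = a.copy()` → b = [5, 3, 2]
`a.append(603)` → a = [5, 3, 2, 603]
`print(a)` → prints [5, 3, 2, 603]
`print(b)` → prints [5, 3, 2]

Answer:
[5, 3, 2, 603]
[5, 3, 2]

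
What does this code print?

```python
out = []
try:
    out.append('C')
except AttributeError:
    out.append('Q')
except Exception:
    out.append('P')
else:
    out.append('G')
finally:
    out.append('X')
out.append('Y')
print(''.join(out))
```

Execution trace: 'C' (try body, no exception) → 'G' (else) → 'X' (finally) → 'Y' (after the try/except). Output: CGXY

Answer: CGXY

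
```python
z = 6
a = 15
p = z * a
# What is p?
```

Trace:
`z = 6` → z = 6
`a = 15` → a = 15
`p = z * a` → p = 90
So p = 90

Answer: 90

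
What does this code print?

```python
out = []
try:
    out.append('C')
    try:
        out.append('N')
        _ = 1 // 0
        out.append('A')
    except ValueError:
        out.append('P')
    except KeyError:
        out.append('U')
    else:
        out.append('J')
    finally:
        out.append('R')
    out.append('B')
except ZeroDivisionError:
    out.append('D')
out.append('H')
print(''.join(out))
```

Execution trace: 'C' (try body) → 'N' (inner try body) → 'R' (inner finally) → 'D' (except ZeroDivisionError) → 'H' (after the try/except). Output: CNRDH

Answer: CNRDH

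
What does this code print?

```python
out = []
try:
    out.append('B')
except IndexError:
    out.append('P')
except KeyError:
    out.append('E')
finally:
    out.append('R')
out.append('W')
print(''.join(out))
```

Execution trace: 'B' (try body, no exception) → 'R' (finally) → 'W' (after the try/except). Output: BRW

Answer: BRW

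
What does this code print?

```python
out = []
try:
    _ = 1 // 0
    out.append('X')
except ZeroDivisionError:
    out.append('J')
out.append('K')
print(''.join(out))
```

Execution trace: 'J' (except ZeroDivisionError) → 'K' (after the try/except). Output: JK

Answer: JK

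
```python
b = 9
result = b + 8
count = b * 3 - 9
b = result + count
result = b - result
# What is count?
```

Trace:
`b = 9` → b = 9
`result = b + 8` → result = 17
`count = b * 3 - 9` → count = 18
`b = result + count` → b = 35
`result = b - result` → result = 18
So count = 18

Answer: 18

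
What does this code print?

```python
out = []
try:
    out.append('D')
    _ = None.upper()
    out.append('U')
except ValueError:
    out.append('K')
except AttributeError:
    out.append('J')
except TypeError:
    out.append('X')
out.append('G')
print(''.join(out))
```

Execution trace: 'D' (try body) → 'J' (except AttributeError) → 'G' (after the try/except). Output: DJG

Answer: DJG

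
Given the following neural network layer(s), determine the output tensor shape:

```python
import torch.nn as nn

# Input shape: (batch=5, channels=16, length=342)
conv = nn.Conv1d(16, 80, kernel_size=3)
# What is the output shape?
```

Input: (5, 16, 342) -> Output: (5, 80, 340)

Answer: (5, 80, 340)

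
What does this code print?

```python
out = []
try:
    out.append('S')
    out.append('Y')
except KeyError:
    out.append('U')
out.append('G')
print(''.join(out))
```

Execution trace: 'S' (try body) → 'Y' (try body, no exception) → 'G' (after the try/except). Output: SYG

Answer: SYG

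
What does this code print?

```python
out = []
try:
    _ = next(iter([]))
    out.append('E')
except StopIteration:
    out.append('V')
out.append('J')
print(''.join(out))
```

Execution trace: 'V' (except StopIteration) → 'J' (after the try/except). Output: VJ

Answer: VJ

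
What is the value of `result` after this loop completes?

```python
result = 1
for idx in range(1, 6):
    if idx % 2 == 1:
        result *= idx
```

Product of odd numbers 1 to 5
`result` takes the values: 1 → 3 → 15

Answer: 15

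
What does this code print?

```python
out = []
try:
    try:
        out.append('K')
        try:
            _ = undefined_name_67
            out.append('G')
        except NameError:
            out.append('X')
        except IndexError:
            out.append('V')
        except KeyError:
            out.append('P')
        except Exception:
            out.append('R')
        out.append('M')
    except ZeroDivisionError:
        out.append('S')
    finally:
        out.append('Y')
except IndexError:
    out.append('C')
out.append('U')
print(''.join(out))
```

Execution trace: 'K' (try body) → 'X' (inner except NameError) → 'M' (try body, no exception) → 'Y' (finally) → 'U' (after the try/except). Output: KXMYU

Answer: KXMYU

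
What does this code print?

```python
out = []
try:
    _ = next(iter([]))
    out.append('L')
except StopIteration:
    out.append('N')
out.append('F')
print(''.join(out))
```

Execution trace: 'N' (except StopIteration) → 'F' (after the try/except). Output: NF

Answer: NF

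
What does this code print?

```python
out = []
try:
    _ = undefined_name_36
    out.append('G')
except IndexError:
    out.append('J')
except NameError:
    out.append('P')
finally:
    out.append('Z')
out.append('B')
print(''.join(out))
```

Execution trace: 'P' (except NameError) → 'Z' (finally) → 'B' (after the try/except). Output: PZB

Answer: PZB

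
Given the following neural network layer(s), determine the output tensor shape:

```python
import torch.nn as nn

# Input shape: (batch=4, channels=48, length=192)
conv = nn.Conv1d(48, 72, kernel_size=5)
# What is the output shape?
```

Input: (4, 48, 192) -> Output: (4, 72, 188)

Answer: (4, 72, 188)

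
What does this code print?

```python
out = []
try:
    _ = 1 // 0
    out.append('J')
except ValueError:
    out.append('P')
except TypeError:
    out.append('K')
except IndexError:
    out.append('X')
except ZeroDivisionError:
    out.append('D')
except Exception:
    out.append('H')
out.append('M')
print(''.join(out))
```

Execution trace: 'D' (except ZeroDivisionError) → 'M' (after the try/except). Output: DM

Answer: DM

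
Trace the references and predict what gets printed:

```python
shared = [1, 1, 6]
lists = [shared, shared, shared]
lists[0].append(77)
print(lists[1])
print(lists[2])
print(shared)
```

Key concept: list of same reference.
Step by step:
`shared = [1, 1, 6]` → shared = [1, 1, 6]
`lists = [shared, shared, shared]` → lists = [[1, 1, 6], [1, 1, 6], [1, 1, 6]]
`lists[0].append(77)` → shared = [1, 1, 6, 77]; lists = [[1, 1, 6, 77], [1, 1, 6, 77], [1, 1, 6, 77]]
`print(lists[1])` → prints [1, 1, 6, 77]
`print(lists[2])` → prints [1, 1, 6, 77]
`print(shared)` → prints [1, 1, 6, 77]

Answer:
[1, 1, 6, 77]
[1, 1, 6, 77]
[1, 1, 6, 77]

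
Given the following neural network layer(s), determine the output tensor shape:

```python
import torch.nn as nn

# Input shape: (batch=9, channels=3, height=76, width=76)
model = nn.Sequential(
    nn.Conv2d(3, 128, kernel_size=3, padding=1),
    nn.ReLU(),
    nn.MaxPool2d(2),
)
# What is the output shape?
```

Input: (9, 3, 76, 76) -> after Conv2d: (9, 128, 76, 76) -> after ReLU: (9, 128, 76, 76) -> Output: (9, 128, 38, 38)

Answer: (9, 128, 38, 38)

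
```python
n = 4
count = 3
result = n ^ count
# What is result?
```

Trace:
`n = 4` → n = 4
`count = 3` → count = 3
`result = n ^ count` → result = 7
So result = 7

Answer: 7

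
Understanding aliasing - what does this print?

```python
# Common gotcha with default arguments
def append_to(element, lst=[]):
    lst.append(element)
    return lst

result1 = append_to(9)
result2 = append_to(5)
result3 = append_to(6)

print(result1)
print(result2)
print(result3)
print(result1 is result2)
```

Key concept: mutable default argument gotcha.
Step by step:
`result1 = append_to(9)` → result1 = [9]
`result2 = append_to(5)` → result1 = [9, 5] (same object as result2); result2 = [9, 5] (same object as result1)
`result3 = append_to(6)` → result1 = [9, 5, 6] (same object as result2, result3); result2 = [9, 5, 6] (same object as result1, result3); result3 = [9, 5, 6] (same object as result1, result2)
`print(result1)` → prints [9, 5, 6]
`print(result2)` → prints [9, 5, 6]
`print(result3)` → prints [9, 5, 6]
`print(result1 is result2)` → prints True

Answer:
[9, 5, 6]
[9, 5, 6]
[9, 5, 6]
True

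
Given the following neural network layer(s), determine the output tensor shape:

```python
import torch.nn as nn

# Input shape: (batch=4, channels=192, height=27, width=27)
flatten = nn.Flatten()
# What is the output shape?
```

Input: (4, 192, 27, 27) -> Output: (4, 139968)

Answer: (4, 139968)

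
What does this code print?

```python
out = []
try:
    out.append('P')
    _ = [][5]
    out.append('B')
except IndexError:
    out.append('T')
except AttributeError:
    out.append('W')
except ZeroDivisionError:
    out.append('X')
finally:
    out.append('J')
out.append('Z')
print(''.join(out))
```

Execution trace: 'P' (try body) → 'T' (except IndexError) → 'J' (finally) → 'Z' (after the try/except). Output: PTJZ

Answer: PTJZ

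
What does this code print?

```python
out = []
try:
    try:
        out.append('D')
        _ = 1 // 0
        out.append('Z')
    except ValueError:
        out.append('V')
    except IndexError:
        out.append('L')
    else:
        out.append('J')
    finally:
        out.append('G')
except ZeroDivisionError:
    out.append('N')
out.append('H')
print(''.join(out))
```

Execution trace: 'D' (try body) → 'G' (finally) → 'N' (outer except ZeroDivisionError) → 'H' (after the try/except). Output: DGNH

Answer: DGNH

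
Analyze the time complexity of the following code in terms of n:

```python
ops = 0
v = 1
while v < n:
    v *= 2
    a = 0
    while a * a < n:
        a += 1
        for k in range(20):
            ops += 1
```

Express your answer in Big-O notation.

Each loop level contributes: log n × √n × 1. Multiplying the contributions gives O(√n log n).

Answer: O(√n log n)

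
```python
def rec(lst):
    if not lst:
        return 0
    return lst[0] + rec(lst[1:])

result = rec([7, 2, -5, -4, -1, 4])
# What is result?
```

7 + 2 + (-5) + (-4) + (-1) + 4 + 0 = 3

Answer: 3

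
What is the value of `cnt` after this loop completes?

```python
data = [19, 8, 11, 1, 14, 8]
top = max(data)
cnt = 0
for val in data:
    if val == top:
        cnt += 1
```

Count of max value 19 in [19, 8, 11, 1, 14, 8]
`cnt` takes the values: 0 → 1

Answer: 1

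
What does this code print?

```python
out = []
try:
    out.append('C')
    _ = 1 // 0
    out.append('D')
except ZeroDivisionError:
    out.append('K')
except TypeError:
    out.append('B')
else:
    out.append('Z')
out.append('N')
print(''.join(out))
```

Execution trace: 'C' (try body) → 'K' (except ZeroDivisionError) → 'N' (after the try/except). Output: CKN

Answer: CKN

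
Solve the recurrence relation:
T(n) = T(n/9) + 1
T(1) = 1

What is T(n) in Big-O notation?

Each step divides n by 9 and adds 1. After log_9(n) steps we reach T(1)=1. So T(n) = 1·log_9(n) + 1 = O(log n).

Answer: O(log n)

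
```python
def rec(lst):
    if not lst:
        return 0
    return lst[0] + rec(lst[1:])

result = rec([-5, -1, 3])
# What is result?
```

(-5) + (-1) + 3 + 0 = -3

Answer: -3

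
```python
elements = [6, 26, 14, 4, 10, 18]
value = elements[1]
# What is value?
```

Trace:
`elements = [6, 26, 14, 4, 10, 18]` → elements = [6, 26, 14, 4, 10, 18]
`value = elements[1]` → value = 26
So value = 26

Answer: 26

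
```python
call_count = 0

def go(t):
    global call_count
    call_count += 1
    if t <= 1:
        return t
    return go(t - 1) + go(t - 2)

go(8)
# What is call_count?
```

Calls(t) = 1 + Calls(t-1) + Calls(t-2); Calls(0)=Calls(1)=1. For t=8 this gives 67.

Answer: 67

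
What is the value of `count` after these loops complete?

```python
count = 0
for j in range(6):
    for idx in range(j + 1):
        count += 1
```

Triangle: 1 + 2 + ... + 6
`count` takes the values: 0 → 1 → 2 → 3 → 4 → 5 → 6 → 7 → 8 → 9 → 10 → 11 → 12 → 13 → 14 → 15 → 16 → 17 → 18 → 19 → 20 → 21

Answer: 21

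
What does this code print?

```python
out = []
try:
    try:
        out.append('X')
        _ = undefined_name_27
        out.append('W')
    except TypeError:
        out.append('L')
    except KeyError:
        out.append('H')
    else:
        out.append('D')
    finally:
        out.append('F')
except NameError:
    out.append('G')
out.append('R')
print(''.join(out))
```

Execution trace: 'X' (try body) → 'F' (finally) → 'G' (outer except NameError) → 'R' (after the try/except). Output: XFGR

Answer: XFGR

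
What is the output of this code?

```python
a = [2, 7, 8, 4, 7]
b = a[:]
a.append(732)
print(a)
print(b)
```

Key concept: slice [:] creates copy.
Step by step:
`a = [2, 7, 8, 4, 7]` → a = [2, 7, 8, 4, 7]
`b = a[:]` → b = [2, 7, 8, 4, 7]
`a.append(732)` → a = [2, 7, 8, 4, 7, 732]
`print(a)` → prints [2, 7, 8, 4, 7, 732]
`print(b)` → prints [2, 7, 8, 4, 7]

Answer:
[2, 7, 8, 4, 7, 732]
[2, 7, 8, 4, 7]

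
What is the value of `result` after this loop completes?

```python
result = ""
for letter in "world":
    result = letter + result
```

Reverse 'world'
`result` takes the values: "" → "w" → "ow" → "row" → "lrow" → "dlrow"

Answer: "dlrow"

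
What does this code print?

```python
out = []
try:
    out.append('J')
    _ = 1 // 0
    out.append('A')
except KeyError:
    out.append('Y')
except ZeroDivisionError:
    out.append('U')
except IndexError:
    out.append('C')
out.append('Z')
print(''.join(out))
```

Execution trace: 'J' (try body) → 'U' (except ZeroDivisionError) → 'Z' (after the try/except). Output: JUZ

Answer: JUZ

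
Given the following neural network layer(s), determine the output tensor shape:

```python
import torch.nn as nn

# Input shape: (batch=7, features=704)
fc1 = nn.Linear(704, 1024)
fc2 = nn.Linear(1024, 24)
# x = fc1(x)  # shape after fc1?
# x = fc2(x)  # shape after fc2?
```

Input: (7, 704) -> after fc1: (7, 1024) -> Output: (7, 24)

Answer: (7, 24)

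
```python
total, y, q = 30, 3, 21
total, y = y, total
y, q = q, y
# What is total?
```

Trace:
`total, y, q = 30, 3, 21` → total = 30; y = 3; q = 21
`total, y = y, total` → total = 3; y = 30
`y, q = q, y` → y = 21; q = 30
So total = 3

Answer: 3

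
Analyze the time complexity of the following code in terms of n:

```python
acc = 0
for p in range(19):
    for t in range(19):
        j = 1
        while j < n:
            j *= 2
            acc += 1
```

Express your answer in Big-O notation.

Each loop level contributes: 1 × 1 × log n. Multiplying the contributions gives O(log n).

Answer: O(log n)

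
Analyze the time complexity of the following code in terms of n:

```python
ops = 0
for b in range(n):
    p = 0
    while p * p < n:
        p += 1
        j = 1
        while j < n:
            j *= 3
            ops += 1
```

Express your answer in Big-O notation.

Each loop level contributes: n × √n × log n. Multiplying the contributions gives O(n√n log n).

Answer: O(n√n log n)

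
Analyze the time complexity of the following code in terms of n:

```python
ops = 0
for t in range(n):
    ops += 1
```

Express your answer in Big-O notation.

Each loop level contributes: n. Multiplying the contributions gives O(n).

Answer: O(n)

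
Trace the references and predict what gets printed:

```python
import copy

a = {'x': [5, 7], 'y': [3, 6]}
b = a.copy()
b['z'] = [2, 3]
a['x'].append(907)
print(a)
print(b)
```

Key concept: shallow copy of dict with mutable values.
Step by step:
`a = {'x': [5, 7], 'y': [3, 6]}` → a = {'x': [5, 7], 'y': [3, 6]}
`b = a.copy()` → b = {'x': [5, 7], 'y': [3, 6]}
`b['z'] = [2, 3]` → b = {'x': [5, 7], 'y': [3, 6], 'z': [2, 3]}
`a['x'].append(907)` → a = {'x': [5, 7, 907], 'y': [3, 6]}; b = {'x': [5, 7, 907], 'y': [3, 6], 'z': [2, 3]}
`print(a)` → prints {'x': [5, 7, 907], 'y': [3, 6]}
`print(b)` → prints {'x': [5, 7, 907], 'y': [3, 6], 'z': [2, 3]}

Answer:
{'x': [5, 7, 907], 'y': [3, 6]}
{'x': [5, 7, 907], 'y': [3, 6], 'z': [2, 3]}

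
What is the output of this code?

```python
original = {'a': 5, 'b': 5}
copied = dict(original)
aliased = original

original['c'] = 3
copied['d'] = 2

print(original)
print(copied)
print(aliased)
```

Key concept: dict() creates copy, assignment creates alias.
Step by step:
`original = {'a': 5, 'b': 5}` → original = {'a': 5, 'b': 5}
`copied = dict(original)` → copied = {'a': 5, 'b': 5}
`aliased = original` → aliased = {'a': 5, 'b': 5} (same object as original)
`original['c'] = 3` → original = {'a': 5, 'b': 5, 'c': 3} (same object as aliased); aliased = {'a': 5, 'b': 5, 'c': 3} (same object as original)
`copied['d'] = 2` → copied = {'a': 5, 'b': 5, 'd': 2}
`print(original)` → prints {'a': 5, 'b': 5, 'c': 3}
`print(copied)` → prints {'a': 5, 'b': 5, 'd': 2}
`print(aliased)` → prints {'a': 5, 'b': 5, 'c': 3}

Answer:
{'a': 5, 'b': 5, 'c': 3}
{'a': 5, 'b': 5, 'd': 2}
{'a': 5, 'b': 5, 'c': 3}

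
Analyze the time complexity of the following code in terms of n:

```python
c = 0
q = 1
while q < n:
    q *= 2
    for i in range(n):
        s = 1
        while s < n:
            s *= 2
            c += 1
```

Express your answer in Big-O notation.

Each loop level contributes: log n × n × log n. Multiplying the contributions gives O(n log² n).

Answer: O(n log² n)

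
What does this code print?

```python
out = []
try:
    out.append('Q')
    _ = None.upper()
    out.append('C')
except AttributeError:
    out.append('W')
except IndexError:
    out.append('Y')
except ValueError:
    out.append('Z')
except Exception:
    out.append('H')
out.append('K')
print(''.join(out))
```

Execution trace: 'Q' (try body) → 'W' (except AttributeError) → 'K' (after the try/except). Output: QWK

Answer: QWK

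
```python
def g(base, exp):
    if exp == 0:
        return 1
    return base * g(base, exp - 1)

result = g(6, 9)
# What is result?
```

g(6, 9) = 6 * 6 * 6 * 6 * 6 * 6 * 6 * 6 * 6 = 10077696

Answer: 10077696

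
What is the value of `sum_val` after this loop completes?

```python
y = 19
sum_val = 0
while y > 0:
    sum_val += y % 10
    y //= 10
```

Sum digits of 19
`sum_val` takes the values: 0 → 9 → 10

Answer: 10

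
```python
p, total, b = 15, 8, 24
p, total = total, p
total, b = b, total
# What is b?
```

Trace:
`p, total, b = 15, 8, 24` → p = 15; total = 8; b = 24
`p, total = total, p` → p = 8; total = 15
`total, b = b, total` → total = 24; b = 15
So b = 15

Answer: 15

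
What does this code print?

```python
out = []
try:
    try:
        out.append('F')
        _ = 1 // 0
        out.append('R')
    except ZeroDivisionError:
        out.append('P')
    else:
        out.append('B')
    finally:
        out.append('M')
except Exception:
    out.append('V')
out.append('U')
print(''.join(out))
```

Execution trace: 'F' (inner try body) → 'P' (inner except ZeroDivisionError) → 'M' (inner finally) → 'U' (after the try/except). Output: FPMU

Answer: FPMU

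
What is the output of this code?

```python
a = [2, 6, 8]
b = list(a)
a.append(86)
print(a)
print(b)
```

Key concept: list() constructor creates copy.
Step by step:
`a = [2, 6, 8]` → a = [2, 6, 8]
`b = list(a)` → b = [2, 6, 8]
`a.append(86)` → a = [2, 6, 8, 86]
`print(a)` → prints [2, 6, 8, 86]
`print(b)` → prints [2, 6, 8]

Answer:
[2, 6, 8, 86]
[2, 6, 8]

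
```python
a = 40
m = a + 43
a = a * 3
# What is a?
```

Trace:
`a = 40` → a = 40
`m = a + 43` → m = 83
`a = a * 3` → a = 120
So a = 120

Answer: 120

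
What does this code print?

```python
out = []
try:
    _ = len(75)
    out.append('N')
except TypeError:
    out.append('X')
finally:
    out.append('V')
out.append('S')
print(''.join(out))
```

Execution trace: 'X' (except TypeError) → 'V' (finally) → 'S' (after the try/except). Output: XVS

Answer: XVS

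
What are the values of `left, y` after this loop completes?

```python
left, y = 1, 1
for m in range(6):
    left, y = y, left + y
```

Fibonacci: after 6 iterations
`left, y` takes the values: (1, 1) → (1, 2) → (2, 3) → (3, 5) → (5, 8) → (8, 13) → (13, 21)

Answer: 13, 21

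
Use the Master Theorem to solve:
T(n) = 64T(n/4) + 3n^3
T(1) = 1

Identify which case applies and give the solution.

a=64, b=4, f(n)=3n^3. log_4(64) = 3. Since c=3 = 3, Case 2 applies: T(n) = Θ(n^log_b(a) · log n) = O(n^3 log n).

Answer: O(n^3 log n) - Case 2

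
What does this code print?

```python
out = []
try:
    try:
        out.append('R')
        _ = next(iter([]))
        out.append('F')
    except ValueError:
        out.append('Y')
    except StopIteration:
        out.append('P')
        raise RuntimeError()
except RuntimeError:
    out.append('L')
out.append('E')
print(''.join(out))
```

Execution trace: 'R' (try body) → 'P' (except StopIteration) → 'L' (outer except RuntimeError) → 'E' (after the try/except). Output: RPLE

Answer: RPLE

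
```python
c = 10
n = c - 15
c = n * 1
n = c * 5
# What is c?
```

Trace:
`c = 10` → c = 10
`n = c - 15` → n = -5
`c = n * 1` → c = -5
`n = c * 5` → n = -25
So c = -5

Answer: -5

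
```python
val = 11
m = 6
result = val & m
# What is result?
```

Trace:
`val = 11` → val = 11
`m = 6` → m = 6
`result = val & m` → result = 2
So result = 2

Answer: 2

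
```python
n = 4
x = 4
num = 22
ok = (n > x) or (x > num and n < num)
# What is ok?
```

Trace:
`n = 4` → n = 4
`x = 4` → x = 4
`num = 22` → num = 22
`ok = (n > x) or (x > num and n < num)` → ok = False
So ok = False

Answer: False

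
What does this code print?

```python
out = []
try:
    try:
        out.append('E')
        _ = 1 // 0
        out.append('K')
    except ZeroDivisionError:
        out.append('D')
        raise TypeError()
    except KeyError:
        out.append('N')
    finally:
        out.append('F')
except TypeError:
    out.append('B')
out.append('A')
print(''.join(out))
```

Execution trace: 'E' (try body) → 'D' (except ZeroDivisionError) → 'F' (finally) → 'B' (outer except TypeError) → 'A' (after the try/except). Output: EDFBA

Answer: EDFBA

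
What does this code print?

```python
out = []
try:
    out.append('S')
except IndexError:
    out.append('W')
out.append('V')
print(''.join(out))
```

Execution trace: 'S' (try body, no exception) → 'V' (after the try/except). Output: SV

Answer: SV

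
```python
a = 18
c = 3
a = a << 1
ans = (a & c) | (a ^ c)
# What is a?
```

Trace:
`a = 18` → a = 18
`c = 3` → c = 3
`a = a << 1` → a = 36
`ans = (a & c) | (a ^ c)` → ans = 39
So a = 36

Answer: 36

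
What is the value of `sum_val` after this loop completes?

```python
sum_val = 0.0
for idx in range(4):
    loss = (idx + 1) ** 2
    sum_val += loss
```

Sum of squared losses 1² + 2² + ... + 4²
`sum_val` takes the values: 0.0 → 1.0 → 5.0 → 14.0 → 30.0

Answer: 30.0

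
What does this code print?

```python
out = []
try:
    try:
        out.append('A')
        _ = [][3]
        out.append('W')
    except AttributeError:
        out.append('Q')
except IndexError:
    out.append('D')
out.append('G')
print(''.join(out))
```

Execution trace: 'A' (try body) → 'D' (outer except IndexError) → 'G' (after the try/except). Output: ADG

Answer: ADG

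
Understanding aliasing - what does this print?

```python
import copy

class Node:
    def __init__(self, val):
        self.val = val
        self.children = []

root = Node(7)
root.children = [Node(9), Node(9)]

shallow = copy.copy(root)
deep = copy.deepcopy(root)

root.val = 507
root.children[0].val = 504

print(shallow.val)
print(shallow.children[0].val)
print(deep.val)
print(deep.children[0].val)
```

Key concept: deep copy with custom objects.
Step by step:
`root = Node(7)` → root = Node(val=7, children=[])
`root.children = [Node(9), Node(9)]` → root = Node(val=7, children=[Node(val=9, children=[]), Node(val=9, children=[])])
`shallow = copy.copy(root)` → shallow = Node(val=7, children=[Node(val=9, children=[]), Node(val=9, children=[])])
`deep = copy.deepcopy(root)` → deep = Node(val=7, children=[Node(val=9, children=[]), Node(val=9, children=[])])
`root.val = 507` → root = Node(val=507, children=[Node(val=9, children=[]), Node(val=9, children=[])])
`root.children[0].val = 504` → root = Node(val=507, children=[Node(val=504, children=[]), Node(val=9, children=[])]); shallow = Node(val=7, children=[Node(val=504, children=[]), Node(val=9, children=[])])
`print(shallow.val)` → prints 7
`print(shallow.children[0].val)` → prints 504
`print(deep.val)` → prints 7
`print(deep.children[0].val)` → prints 9

Answer:
7
504
7
9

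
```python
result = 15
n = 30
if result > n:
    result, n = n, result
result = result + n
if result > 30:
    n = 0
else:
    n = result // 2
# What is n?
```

Trace:
`result = 15` → result = 15
`n = 30` → n = 30
`if result > n: ...` → result > n is False → no variable changes
`result = result + n` → result = 45
`if result > 30: ...` → result > 30 is True → n = 0
So n = 0

Answer: 0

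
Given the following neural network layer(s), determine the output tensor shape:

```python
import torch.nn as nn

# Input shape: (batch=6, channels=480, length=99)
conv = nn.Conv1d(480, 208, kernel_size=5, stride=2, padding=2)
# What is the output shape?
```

Input: (6, 480, 99) -> Output: (6, 208, 50)

Answer: (6, 208, 50)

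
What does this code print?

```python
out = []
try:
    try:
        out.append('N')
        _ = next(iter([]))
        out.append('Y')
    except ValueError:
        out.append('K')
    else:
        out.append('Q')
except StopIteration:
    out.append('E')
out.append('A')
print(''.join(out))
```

Execution trace: 'N' (try body) → 'E' (outer except StopIteration) → 'A' (after the try/except). Output: NEA

Answer: NEA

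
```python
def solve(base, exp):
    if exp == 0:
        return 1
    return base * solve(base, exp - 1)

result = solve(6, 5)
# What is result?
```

solve(6, 5) = 6 * 6 * 6 * 6 * 6 = 7776

Answer: 7776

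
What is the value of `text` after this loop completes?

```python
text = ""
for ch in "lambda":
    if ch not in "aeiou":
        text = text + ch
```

Remove vowels from 'lambda'
`text` takes the values: "" → "l" → "lm" → "lmb" → "lmbd"

Answer: "lmbd"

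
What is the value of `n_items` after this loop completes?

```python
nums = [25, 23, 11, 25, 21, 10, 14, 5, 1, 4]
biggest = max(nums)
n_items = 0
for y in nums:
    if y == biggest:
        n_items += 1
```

Count of max value 25 in [25, 23, 11, 25, 21, 10, 14, 5, 1, 4]
`n_items` takes the values: 0 → 1 → 2

Answer: 2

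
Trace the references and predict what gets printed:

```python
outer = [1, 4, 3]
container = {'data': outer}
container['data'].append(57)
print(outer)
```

Key concept: dict holds reference to list.
Step by step:
`outer = [1, 4, 3]` → outer = [1, 4, 3]
`container = {'data': outer}` → container = {'data': [1, 4, 3]}
`container['data'].append(57)` → outer = [1, 4, 3, 57]; container = {'data': [1, 4, 3, 57]}
`print(outer)` → prints [1, 4, 3, 57]

Answer: [1, 4, 3, 57]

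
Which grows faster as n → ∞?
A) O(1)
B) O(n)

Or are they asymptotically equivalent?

O(1) vs O(n): Higher order terms dominate.

Answer: B) O(n) grows faster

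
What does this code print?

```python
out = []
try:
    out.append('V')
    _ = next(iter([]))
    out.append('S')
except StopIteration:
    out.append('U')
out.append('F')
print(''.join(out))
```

Execution trace: 'V' (try body) → 'U' (except StopIteration) → 'F' (after the try/except). Output: VUF

Answer: VUF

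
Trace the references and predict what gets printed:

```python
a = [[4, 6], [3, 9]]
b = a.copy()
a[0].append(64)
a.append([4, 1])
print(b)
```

Key concept: shallow copy with nested lists.
Step by step:
`a = [[4, 6], [3, 9]]` → a = [[4, 6], [3, 9]]
`b = a.copy()` → b = [[4, 6], [3, 9]]
`a[0].append(64)` → a = [[4, 6, 64], [3, 9]]; b = [[4, 6, 64], [3, 9]]
`a.append([4, 1])` → a = [[4, 6, 64], [3, 9], [4, 1]]
`print(b)` → prints [[4, 6, 64], [3, 9]]

Answer: [[4, 6, 64], [3, 9]]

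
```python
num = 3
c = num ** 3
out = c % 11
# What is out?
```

Trace:
`num = 3` → num = 3
`c = num ** 3` → c = 27
`out = c % 11` → out = 5
So out = 5

Answer: 5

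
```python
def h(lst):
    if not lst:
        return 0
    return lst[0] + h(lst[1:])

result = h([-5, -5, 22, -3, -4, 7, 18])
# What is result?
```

(-5) + (-5) + 22 + (-3) + (-4) + 7 + 18 + 0 = 30

Answer: 30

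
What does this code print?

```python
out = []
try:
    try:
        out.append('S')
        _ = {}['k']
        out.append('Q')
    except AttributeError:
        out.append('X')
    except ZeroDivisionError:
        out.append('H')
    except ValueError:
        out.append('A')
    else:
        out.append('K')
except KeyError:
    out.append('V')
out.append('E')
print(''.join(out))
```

Execution trace: 'S' (try body) → 'V' (outer except KeyError) → 'E' (after the try/except). Output: SVE

Answer: SVE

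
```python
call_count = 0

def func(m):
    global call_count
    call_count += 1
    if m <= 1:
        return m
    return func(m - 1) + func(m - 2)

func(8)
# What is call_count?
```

Calls(m) = 1 + Calls(m-1) + Calls(m-2); Calls(0)=Calls(1)=1. For m=8 this gives 67.

Answer: 67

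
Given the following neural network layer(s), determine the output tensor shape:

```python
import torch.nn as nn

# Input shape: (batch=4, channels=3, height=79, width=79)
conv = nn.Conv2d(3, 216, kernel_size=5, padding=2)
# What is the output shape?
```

Input: (4, 3, 79, 79) -> Output: (4, 216, 79, 79)

Answer: (4, 216, 79, 79)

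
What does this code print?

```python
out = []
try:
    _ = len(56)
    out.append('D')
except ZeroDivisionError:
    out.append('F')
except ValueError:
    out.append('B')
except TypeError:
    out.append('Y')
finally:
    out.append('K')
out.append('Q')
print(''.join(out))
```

Execution trace: 'Y' (except TypeError) → 'K' (finally) → 'Q' (after the try/except). Output: YKQ

Answer: YKQ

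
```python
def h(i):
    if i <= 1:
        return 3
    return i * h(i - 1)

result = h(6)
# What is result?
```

h(6) = 6 * 5 * 4 * 3 * 2 * 3 = 2160

Answer: 2160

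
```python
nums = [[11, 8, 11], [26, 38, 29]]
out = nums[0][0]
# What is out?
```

Trace:
`nums = [[11, 8, 11], [26, 38, 29]]` → nums = [[11, 8, 11], [26, 38, 29]]
`out = nums[0][0]` → out = 11
So out = 11

Answer: 11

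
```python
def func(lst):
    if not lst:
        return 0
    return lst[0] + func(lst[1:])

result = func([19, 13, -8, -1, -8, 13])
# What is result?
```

19 + 13 + (-8) + (-1) + (-8) + 13 + 0 = 28

Answer: 28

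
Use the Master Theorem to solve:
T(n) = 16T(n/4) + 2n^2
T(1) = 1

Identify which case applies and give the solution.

a=16, b=4, f(n)=2n^2. log_4(16) = 2. Since c=2 = 2, Case 2 applies: T(n) = Θ(n^log_b(a) · log n) = O(n^2 log n).

Answer: O(n^2 log n) - Case 2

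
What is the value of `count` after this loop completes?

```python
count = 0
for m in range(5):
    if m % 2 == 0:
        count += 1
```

Count numbers divisible by 2 in range(5)
`count` takes the values: 0 → 1 → 2 → 3

Answer: 3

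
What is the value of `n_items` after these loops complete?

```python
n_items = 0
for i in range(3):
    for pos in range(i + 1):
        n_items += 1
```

Triangle: 1 + 2 + ... + 3
`n_items` takes the values: 0 → 1 → 2 → 3 → 4 → 5 → 6

Answer: 6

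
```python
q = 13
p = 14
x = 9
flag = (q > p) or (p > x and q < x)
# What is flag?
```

Trace:
`q = 13` → q = 13
`p = 14` → p = 14
`x = 9` → x = 9
`flag = (q > p) or (p > x and q < x)` → flag = False
So flag = False

Answer: False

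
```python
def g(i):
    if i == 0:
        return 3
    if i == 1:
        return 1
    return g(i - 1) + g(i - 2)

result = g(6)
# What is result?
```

Build up from base cases: g(0)=3, g(1)=1, g(2)=4, g(3)=5, g(4)=9, g(5)=14, g(6)=23

Answer: 23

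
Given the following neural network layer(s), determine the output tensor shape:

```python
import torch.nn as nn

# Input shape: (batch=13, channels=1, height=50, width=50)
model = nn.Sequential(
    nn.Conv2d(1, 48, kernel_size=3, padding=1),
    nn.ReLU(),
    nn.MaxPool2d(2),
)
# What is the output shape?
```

Input: (13, 1, 50, 50) -> after Conv2d: (13, 48, 50, 50) -> after ReLU: (13, 48, 50, 50) -> Output: (13, 48, 25, 25)

Answer: (13, 48, 25, 25)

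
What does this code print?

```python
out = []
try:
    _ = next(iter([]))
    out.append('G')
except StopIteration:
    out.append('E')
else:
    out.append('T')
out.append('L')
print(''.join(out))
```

Execution trace: 'E' (except StopIteration) → 'L' (after the try/except). Output: EL

Answer: EL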